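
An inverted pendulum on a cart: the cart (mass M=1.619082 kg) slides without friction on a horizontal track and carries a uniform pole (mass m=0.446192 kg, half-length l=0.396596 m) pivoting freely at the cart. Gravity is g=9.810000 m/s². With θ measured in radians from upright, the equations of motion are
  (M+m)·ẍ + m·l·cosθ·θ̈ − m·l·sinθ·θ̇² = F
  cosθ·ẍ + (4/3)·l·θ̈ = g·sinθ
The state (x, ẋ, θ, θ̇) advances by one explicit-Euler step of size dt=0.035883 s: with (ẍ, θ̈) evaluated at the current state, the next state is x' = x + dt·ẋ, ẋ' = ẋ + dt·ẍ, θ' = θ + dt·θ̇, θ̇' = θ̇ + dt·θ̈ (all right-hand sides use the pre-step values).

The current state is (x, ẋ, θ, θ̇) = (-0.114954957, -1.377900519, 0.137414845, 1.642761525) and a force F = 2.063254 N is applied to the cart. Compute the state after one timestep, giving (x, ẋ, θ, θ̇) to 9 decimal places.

sinθ=0.136982789, cosθ=0.990573428
temp = (F + m·l·θ̇²·sinθ)/(M+m) = (2.063254 + 0.065416177)/2.065274 = 1.030696255
θ̈ = (g·sinθ − cosθ·temp)/(l·(4/3 − m·cos²θ/(M+m))) = 0.725897035
ẍ = temp − m·l·θ̈·cosθ/(M+m) = 0.969085841
Euler: x'=-0.114954957+0.035883·-1.377900519=-0.164398161, ẋ'=-1.377900519+0.035883·0.969085841=-1.343126812
       θ'=0.137414845+0.035883·1.642761525=0.196362057, θ̇'=1.642761525+0.035883·0.725897035=1.668808888

(-0.164398161, -1.343126812, 0.196362057, 1.668808888)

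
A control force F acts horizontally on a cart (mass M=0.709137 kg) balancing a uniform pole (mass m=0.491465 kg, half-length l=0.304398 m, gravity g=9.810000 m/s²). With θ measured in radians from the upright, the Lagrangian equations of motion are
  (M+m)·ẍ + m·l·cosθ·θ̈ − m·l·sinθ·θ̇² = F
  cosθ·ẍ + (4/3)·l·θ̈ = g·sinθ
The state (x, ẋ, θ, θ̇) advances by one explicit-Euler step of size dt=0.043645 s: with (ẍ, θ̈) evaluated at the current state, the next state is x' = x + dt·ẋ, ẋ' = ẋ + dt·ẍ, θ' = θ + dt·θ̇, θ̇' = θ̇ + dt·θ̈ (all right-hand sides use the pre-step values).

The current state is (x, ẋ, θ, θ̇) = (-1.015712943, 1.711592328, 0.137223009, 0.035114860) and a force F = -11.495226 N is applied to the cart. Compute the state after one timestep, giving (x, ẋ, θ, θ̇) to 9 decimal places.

sinθ=0.136792759, cosθ=0.990599688
temp = (F + m·l·θ̇²·sinθ)/(M+m) = (-11.495226 + 0.000025234)/1.200602 = -9.574530749
θ̈ = (g·sinθ − cosθ·temp)/(l·(4/3 − m·cos²θ/(M+m))) = 38.176374806
ẍ = temp − m·l·θ̈·cosθ/(M+m) = -14.286779406
Euler: x'=-1.015712943+0.043645·1.711592328=-0.941010496, ẋ'=1.711592328+0.043645·-14.286779406=1.088045841
       θ'=0.137223009+0.043645·0.035114860=0.138755597, θ̇'=0.035114860+0.043645·38.176374806=1.701322738

(-0.941010496, 1.088045841, 0.138755597, 1.701322738)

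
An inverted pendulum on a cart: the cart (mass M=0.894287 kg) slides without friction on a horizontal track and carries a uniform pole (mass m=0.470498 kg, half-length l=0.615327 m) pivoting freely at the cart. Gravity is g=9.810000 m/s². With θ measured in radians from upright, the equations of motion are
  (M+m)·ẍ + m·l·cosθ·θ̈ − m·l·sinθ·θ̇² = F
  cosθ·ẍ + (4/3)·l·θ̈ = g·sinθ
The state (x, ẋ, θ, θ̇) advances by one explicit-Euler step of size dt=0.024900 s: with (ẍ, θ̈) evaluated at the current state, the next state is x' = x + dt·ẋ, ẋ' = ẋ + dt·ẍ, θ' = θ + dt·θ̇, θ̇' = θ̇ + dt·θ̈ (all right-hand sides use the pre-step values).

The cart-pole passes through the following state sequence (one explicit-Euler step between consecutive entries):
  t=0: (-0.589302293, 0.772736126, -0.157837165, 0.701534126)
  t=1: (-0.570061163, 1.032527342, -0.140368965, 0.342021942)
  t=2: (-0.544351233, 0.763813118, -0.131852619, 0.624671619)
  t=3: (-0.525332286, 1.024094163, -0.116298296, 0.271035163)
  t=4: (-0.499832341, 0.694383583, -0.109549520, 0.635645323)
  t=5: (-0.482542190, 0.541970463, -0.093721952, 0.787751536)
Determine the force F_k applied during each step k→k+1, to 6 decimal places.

F_0 = 10.133662 N
F_1 = -11.469641 N
F_2 = 10.205013 N
F_3 = -13.858527 N
F_4 = -6.583148 N

step 0→1:
  ẍ = (ẋ'−ẋ)/dt = (1.032527342−0.772736126)/0.024900 = 10.433382
  θ̈ = (θ̇'−θ̇)/dt = (0.342021942−0.701534126)/0.024900 = -14.438240
  sinθ=-0.157183, cosθ=0.987570
  F = (M+m)·ẍ + m·l·cosθ·θ̈ − m·l·sinθ·θ̇² = 14.239323 + -4.128057 − -0.022396 = 10.133662
step 1→2:
  ẍ = (ẋ'−ẋ)/dt = (0.763813118−1.032527342)/0.024900 = -10.791736
  θ̈ = (θ̇'−θ̇)/dt = (0.624671619−0.342021942)/0.024900 = 11.351393
  sinθ=-0.139908, cosθ=0.990164
  F = (M+m)·ẍ + m·l·cosθ·θ̈ − m·l·sinθ·θ̇² = -14.728399 + 3.254020 − -0.004738 = -11.469641
step 2→3:
  ẍ = (ẋ'−ẋ)/dt = (1.024094163−0.763813118)/0.024900 = 10.453054
  θ̈ = (θ̇'−θ̇)/dt = (0.271035163−0.624671619)/0.024900 = -14.202267
  sinθ=-0.131471, cosθ=0.991320
  F = (M+m)·ẍ + m·l·cosθ·θ̈ − m·l·sinθ·θ̇² = 14.266171 + -4.076011 − -0.014852 = 10.205013
step 3→4:
  ẍ = (ẋ'−ẋ)/dt = (0.694383583−1.024094163)/0.024900 = -13.241389
  θ̈ = (θ̇'−θ̇)/dt = (0.635645323−0.271035163)/0.024900 = 14.642978
  sinθ=-0.116036, cosθ=0.993245
  F = (M+m)·ẍ + m·l·cosθ·θ̈ − m·l·sinθ·θ̇² = -18.071649 + 4.210654 − -0.002468 = -13.858527
step 4→5:
  ẍ = (ẋ'−ẋ)/dt = (0.541970463−0.694383583)/0.024900 = -6.121009
  θ̈ = (θ̇'−θ̇)/dt = (0.787751536−0.635645323)/0.024900 = 6.108683
  sinθ=-0.109331, cosθ=0.994005
  F = (M+m)·ẍ + m·l·cosθ·θ̈ − m·l·sinθ·θ̇² = -8.353861 + 1.757924 − -0.012789 = -6.583148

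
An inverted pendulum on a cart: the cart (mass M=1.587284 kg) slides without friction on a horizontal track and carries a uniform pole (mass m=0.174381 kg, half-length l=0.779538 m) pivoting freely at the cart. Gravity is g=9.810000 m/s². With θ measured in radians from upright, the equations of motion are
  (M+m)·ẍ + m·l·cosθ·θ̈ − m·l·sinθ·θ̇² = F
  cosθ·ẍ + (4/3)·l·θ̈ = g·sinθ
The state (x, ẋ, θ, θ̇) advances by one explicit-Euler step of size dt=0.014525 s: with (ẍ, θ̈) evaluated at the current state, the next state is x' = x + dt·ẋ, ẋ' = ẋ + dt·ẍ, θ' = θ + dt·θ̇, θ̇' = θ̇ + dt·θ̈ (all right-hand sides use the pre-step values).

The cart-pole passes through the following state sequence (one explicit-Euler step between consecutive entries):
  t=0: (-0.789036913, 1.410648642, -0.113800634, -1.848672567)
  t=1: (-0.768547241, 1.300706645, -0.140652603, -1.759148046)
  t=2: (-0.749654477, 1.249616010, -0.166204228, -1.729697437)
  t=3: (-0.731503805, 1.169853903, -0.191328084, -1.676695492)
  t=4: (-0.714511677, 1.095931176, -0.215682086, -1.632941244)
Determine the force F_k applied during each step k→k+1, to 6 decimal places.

step 0→1:
  ẍ = (ẋ'−ẋ)/dt = (1.300706645−1.410648642)/0.014525 = -7.569156
  θ̈ = (θ̇'−θ̇)/dt = (-1.759148046−-1.848672567)/0.014525 = 6.163478
  sinθ=-0.113555, cosθ=0.993532
  F = (M+m)·ẍ + m·l·cosθ·θ̈ − m·l·sinθ·θ̇² = -13.334318 + 0.832423 − -0.052755 = -12.449140
step 1→2:
  ẍ = (ẋ'−ẋ)/dt = (1.249616010−1.300706645)/0.014525 = -3.517428
  θ̈ = (θ̇'−θ̇)/dt = (-1.729697437−-1.759148046)/0.014525 = 2.027581
  sinθ=-0.140189, cosθ=0.990125
  F = (M+m)·ẍ + m·l·cosθ·θ̈ − m·l·sinθ·θ̇² = -6.196529 + 0.272901 − -0.058973 = -5.864655
step 2→3:
  ẍ = (ẋ'−ẋ)/dt = (1.169853903−1.249616010)/0.014525 = -5.491367
  θ̈ = (θ̇'−θ̇)/dt = (-1.676695492−-1.729697437)/0.014525 = 3.649015
  sinθ=-0.165440, cosθ=0.986220
  F = (M+m)·ẍ + m·l·cosθ·θ̈ − m·l·sinθ·θ̇² = -9.673949 + 0.489199 − -0.067285 = -9.117465
step 3→4:
  ẍ = (ẋ'−ẋ)/dt = (1.095931176−1.169853903)/0.014525 = -5.089344
  θ̈ = (θ̇'−θ̇)/dt = (-1.632941244−-1.676695492)/0.014525 = 3.012341
  sinθ=-0.190163, cosθ=0.981753
  F = (M+m)·ẍ + m·l·cosθ·θ̈ − m·l·sinθ·θ̇² = -8.965720 + 0.402015 − -0.072673 = -8.491032

F_0 = -12.449140 N
F_1 = -5.864655 N
F_2 = -9.117465 N
F_3 = -8.491032 N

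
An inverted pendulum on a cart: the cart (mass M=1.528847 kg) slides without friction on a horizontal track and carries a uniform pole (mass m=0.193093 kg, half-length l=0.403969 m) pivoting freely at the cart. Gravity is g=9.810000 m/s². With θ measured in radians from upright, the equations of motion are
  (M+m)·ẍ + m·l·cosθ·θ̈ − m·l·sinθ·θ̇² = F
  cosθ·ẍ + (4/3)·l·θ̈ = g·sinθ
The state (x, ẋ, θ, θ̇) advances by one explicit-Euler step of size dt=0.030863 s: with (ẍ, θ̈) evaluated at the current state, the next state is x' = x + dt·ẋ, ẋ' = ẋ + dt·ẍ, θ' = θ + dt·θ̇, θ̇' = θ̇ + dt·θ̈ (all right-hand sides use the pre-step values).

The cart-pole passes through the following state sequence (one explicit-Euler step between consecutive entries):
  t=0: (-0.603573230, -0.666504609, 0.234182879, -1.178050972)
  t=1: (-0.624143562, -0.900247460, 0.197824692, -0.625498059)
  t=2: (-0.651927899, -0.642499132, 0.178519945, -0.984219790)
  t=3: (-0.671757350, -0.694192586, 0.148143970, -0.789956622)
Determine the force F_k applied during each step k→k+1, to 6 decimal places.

F_0 = -11.707929 N
F_1 = 13.485604 N
F_2 = -2.414371 N

step 0→1:
  ẍ = (ẋ'−ẋ)/dt = (-0.900247460−-0.666504609)/0.030863 = -7.573562
  θ̈ = (θ̇'−θ̇)/dt = (-0.625498059−-1.178050972)/0.030863 = 17.903409
  sinθ=0.232048, cosθ=0.972704
  F = (M+m)·ẍ + m·l·cosθ·θ̈ − m·l·sinθ·θ̇² = -13.041220 + 1.358411 − 0.025120 = -11.707929
step 1→2:
  ẍ = (ẋ'−ẋ)/dt = (-0.642499132−-0.900247460)/0.030863 = 8.351370
  θ̈ = (θ̇'−θ̇)/dt = (-0.984219790−-0.625498059)/0.030863 = -11.623035
  sinθ=0.196537, cosθ=0.980496
  F = (M+m)·ẍ + m·l·cosθ·θ̈ − m·l·sinθ·θ̇² = 14.380558 + -0.888956 − 0.005998 = 13.485604
step 2→3:
  ẍ = (ẋ'−ẋ)/dt = (-0.694192586−-0.642499132)/0.030863 = -1.674933
  θ̈ = (θ̇'−θ̇)/dt = (-0.789956622−-0.984219790)/0.030863 = 6.294371
  sinθ=0.177573, cosθ=0.984108
  F = (M+m)·ẍ + m·l·cosθ·θ̈ − m·l·sinθ·θ̇² = -2.884134 + 0.483181 − 0.013418 = -2.414371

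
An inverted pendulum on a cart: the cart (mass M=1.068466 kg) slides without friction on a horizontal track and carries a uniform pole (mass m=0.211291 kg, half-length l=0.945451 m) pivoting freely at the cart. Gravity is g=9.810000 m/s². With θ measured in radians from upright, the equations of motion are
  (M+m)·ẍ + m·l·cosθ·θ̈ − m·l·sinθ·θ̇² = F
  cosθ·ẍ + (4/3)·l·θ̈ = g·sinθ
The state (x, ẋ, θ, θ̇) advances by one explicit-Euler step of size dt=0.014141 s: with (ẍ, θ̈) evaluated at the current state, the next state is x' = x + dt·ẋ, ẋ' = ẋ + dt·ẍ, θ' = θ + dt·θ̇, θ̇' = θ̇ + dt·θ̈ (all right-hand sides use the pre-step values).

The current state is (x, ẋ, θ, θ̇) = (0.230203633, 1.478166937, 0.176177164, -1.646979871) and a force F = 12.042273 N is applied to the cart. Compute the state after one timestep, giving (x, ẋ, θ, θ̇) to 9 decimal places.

sinθ=0.175267201, cosθ=0.984520903
temp = (F + m·l·θ̇²·sinθ)/(M+m) = (12.042273 + 0.094972366)/1.279757 = 9.484023425
θ̈ = (g·sinθ − cosθ·temp)/(l·(4/3 − m·cos²θ/(M+m))) = -6.867256101
ẍ = temp − m·l·θ̈·cosθ/(M+m) = 10.539383585
Euler: x'=0.230203633+0.014141·1.478166937=0.251106392, ẋ'=1.478166937+0.014141·10.539383585=1.627204360
       θ'=0.176177164+0.014141·-1.646979871=0.152887222, θ̇'=-1.646979871+0.014141·-6.867256101=-1.744089740

(0.251106392, 1.627204360, 0.152887222, -1.744089740)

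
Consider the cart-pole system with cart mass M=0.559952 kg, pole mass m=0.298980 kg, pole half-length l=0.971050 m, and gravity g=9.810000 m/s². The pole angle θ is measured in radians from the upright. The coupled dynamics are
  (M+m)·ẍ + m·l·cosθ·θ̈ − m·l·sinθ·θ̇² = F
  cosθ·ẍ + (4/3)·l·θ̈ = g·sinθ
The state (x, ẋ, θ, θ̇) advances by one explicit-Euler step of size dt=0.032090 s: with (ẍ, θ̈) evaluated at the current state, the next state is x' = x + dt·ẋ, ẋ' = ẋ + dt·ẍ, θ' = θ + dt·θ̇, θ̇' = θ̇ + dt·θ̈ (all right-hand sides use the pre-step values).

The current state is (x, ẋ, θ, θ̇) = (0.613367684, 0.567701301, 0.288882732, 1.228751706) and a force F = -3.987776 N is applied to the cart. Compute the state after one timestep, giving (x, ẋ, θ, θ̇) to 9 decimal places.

sinθ=0.284881432, cosθ=0.958562763
temp = (F + m·l·θ̇²·sinθ)/(M+m) = (-3.987776 + 0.124875184)/0.858932 = -4.497330192
θ̈ = (g·sinθ − cosθ·temp)/(l·(4/3 − m·cos²θ/(M+m))) = 7.220035223
ẍ = temp − m·l·θ̈·cosθ/(M+m) = -6.836624248
Euler: x'=0.613367684+0.032090·0.567701301=0.631585219, ẋ'=0.567701301+0.032090·-6.836624248=0.348314029
       θ'=0.288882732+0.032090·1.228751706=0.328313374, θ̇'=1.228751706+0.032090·7.220035223=1.460442636

(0.631585219, 0.348314029, 0.328313374, 1.460442636)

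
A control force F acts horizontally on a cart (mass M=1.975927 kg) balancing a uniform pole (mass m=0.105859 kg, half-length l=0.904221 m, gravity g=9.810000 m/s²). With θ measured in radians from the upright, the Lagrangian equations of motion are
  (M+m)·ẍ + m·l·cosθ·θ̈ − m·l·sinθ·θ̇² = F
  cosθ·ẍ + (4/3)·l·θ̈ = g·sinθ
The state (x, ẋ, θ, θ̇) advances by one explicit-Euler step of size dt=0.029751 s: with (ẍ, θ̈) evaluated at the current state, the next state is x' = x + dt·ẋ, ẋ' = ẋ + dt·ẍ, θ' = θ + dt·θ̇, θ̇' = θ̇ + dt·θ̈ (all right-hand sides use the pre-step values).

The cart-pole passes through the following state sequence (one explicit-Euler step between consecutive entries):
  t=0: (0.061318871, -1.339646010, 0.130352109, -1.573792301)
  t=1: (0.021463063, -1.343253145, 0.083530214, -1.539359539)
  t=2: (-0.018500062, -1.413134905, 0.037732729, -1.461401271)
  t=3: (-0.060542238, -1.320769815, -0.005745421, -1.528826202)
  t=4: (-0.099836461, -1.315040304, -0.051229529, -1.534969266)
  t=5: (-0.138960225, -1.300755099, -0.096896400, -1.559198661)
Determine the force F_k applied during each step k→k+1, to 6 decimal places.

step 0→1:
  ẍ = (ẋ'−ẋ)/dt = (-1.343253145−-1.339646010)/0.029751 = -0.121244
  θ̈ = (θ̇'−θ̇)/dt = (-1.539359539−-1.573792301)/0.029751 = 1.157365
  sinθ=0.129983, cosθ=0.991516
  F = (M+m)·ẍ + m·l·cosθ·θ̈ − m·l·sinθ·θ̇² = -0.252404 + 0.109843 − 0.030817 = -0.173378
step 1→2:
  ẍ = (ẋ'−ẋ)/dt = (-1.413134905−-1.343253145)/0.029751 = -2.348888
  θ̈ = (θ̇'−θ̇)/dt = (-1.461401271−-1.539359539)/0.029751 = 2.620358
  sinθ=0.083433, cosθ=0.996513
  F = (M+m)·ẍ + m·l·cosθ·θ̈ − m·l·sinθ·θ̇² = -4.889882 + 0.249946 − 0.018924 = -4.658860
step 2→3:
  ẍ = (ẋ'−ẋ)/dt = (-1.320769815−-1.413134905)/0.029751 = 3.104605
  θ̈ = (θ̇'−θ̇)/dt = (-1.528826202−-1.461401271)/0.029751 = -2.266308
  sinθ=0.037724, cosθ=0.999288
  F = (M+m)·ẍ + m·l·cosθ·θ̈ − m·l·sinθ·θ̇² = 6.463122 + -0.216776 − 0.007712 = 6.238634
step 3→4:
  ẍ = (ẋ'−ẋ)/dt = (-1.315040304−-1.320769815)/0.029751 = 0.192582
  θ̈ = (θ̇'−θ̇)/dt = (-1.534969266−-1.528826202)/0.029751 = -0.206483
  sinθ=-0.005745, cosθ=0.999983
  F = (M+m)·ẍ + m·l·cosθ·θ̈ − m·l·sinθ·θ̇² = 0.400915 + -0.019764 − -0.001285 = 0.382436
step 4→5:
  ẍ = (ẋ'−ẋ)/dt = (-1.300755099−-1.315040304)/0.029751 = 0.480159
  θ̈ = (θ̇'−θ̇)/dt = (-1.559198661−-1.534969266)/0.029751 = -0.814406
  sinθ=-0.051207, cosθ=0.998688
  F = (M+m)·ẍ + m·l·cosθ·θ̈ − m·l·sinθ·θ̇² = 0.999588 + -0.077853 − -0.011549 = 0.933284

F_0 = -0.173378 N
F_1 = -4.658860 N
F_2 = 6.238634 N
F_3 = 0.382436 N
F_4 = 0.933284 N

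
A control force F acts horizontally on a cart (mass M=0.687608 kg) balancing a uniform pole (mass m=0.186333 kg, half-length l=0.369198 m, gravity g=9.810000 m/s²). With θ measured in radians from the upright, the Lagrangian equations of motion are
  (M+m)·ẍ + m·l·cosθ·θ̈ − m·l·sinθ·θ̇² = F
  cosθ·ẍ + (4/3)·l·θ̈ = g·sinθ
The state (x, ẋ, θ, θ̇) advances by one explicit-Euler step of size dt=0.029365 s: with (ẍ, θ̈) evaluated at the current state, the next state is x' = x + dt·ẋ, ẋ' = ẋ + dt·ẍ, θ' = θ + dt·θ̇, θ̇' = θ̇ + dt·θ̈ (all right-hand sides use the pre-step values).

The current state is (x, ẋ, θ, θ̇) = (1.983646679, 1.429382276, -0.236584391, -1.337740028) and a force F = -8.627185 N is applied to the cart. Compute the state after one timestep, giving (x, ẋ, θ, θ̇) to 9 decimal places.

(2.025620490, 1.099119312, -0.275867127, -0.822682642)

sinθ=-0.234383536, cosθ=0.972144207
temp = (F + m·l·θ̇²·sinθ)/(M+m) = (-8.627185 + -0.028854906)/0.873941 = -9.904604437
θ̈ = (g·sinθ − cosθ·temp)/(l·(4/3 − m·cos²θ/(M+m))) = 17.539839475
ẍ = temp − m·l·θ̈·cosθ/(M+m) = -11.246823208
Euler: x'=1.983646679+0.029365·1.429382276=2.025620490, ẋ'=1.429382276+0.029365·-11.246823208=1.099119312
       θ'=-0.236584391+0.029365·-1.337740028=-0.275867127, θ̇'=-1.337740028+0.029365·17.539839475=-0.822682642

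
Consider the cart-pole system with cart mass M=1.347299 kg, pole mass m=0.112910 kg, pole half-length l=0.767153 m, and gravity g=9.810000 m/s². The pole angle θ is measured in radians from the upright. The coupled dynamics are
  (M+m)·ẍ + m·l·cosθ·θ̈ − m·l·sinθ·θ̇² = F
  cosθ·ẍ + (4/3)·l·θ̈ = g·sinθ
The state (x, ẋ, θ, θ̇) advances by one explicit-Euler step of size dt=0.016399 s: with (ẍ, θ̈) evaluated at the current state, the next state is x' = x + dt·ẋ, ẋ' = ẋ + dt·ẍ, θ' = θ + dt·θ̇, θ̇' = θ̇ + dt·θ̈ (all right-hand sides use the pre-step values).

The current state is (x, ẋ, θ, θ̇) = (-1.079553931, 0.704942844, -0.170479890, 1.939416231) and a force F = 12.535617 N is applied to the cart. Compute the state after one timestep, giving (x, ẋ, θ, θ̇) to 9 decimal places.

(-1.067993573, 0.855123037, -0.138675403, 1.768039472)

sinθ=-0.169655302, cosθ=0.985503465
temp = (F + m·l·θ̇²·sinθ)/(M+m) = (12.535617 + -0.055274380)/1.460209 = 8.546956374
θ̈ = (g·sinθ − cosθ·temp)/(l·(4/3 − m·cos²θ/(M+m))) = -10.450439624
ẍ = temp − m·l·θ̈·cosθ/(M+m) = 9.157887272
Euler: x'=-1.079553931+0.016399·0.704942844=-1.067993573, ẋ'=0.704942844+0.016399·9.157887272=0.855123037
       θ'=-0.170479890+0.016399·1.939416231=-0.138675403, θ̇'=1.939416231+0.016399·-10.450439624=1.768039472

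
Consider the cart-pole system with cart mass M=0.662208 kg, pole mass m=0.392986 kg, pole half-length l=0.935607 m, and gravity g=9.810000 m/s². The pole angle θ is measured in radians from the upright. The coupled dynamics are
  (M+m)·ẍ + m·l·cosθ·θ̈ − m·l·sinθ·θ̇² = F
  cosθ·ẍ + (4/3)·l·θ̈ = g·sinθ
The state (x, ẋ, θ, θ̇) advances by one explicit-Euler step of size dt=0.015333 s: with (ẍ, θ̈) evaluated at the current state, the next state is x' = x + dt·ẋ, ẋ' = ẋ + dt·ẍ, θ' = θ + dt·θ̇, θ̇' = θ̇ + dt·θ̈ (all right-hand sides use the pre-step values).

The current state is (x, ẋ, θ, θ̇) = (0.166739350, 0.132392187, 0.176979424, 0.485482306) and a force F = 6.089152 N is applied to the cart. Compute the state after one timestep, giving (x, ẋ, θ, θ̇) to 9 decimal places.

(0.168769319, 0.244030236, 0.184423324, 0.418617417)

sinθ=0.176056987, cosθ=0.984379976
temp = (F + m·l·θ̇²·sinθ)/(M+m) = (6.089152 + 0.015257052)/1.055194 = 5.785105916
θ̈ = (g·sinθ − cosθ·temp)/(l·(4/3 − m·cos²θ/(M+m))) = -4.360848414
ẍ = temp − m·l·θ̈·cosθ/(M+m) = 7.280900615
Euler: x'=0.166739350+0.015333·0.132392187=0.168769319, ẋ'=0.132392187+0.015333·7.280900615=0.244030236
       θ'=0.176979424+0.015333·0.485482306=0.184423324, θ̇'=0.485482306+0.015333·-4.360848414=0.418617417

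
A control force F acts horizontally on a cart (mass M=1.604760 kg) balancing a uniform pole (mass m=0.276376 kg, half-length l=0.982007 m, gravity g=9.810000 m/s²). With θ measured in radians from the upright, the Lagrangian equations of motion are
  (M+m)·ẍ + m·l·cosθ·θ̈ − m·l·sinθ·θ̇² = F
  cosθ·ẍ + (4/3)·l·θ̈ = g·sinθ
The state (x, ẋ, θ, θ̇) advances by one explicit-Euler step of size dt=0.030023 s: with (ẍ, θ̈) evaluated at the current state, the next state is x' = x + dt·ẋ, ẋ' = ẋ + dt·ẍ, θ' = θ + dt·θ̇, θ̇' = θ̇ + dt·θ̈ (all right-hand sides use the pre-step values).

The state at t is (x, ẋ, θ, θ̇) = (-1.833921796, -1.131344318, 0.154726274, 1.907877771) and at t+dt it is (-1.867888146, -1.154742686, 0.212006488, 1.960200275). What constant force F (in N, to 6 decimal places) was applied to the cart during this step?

ẍ = (ẋ'−ẋ)/dt = (-1.154742686−-1.131344318)/0.030023 = -0.779348
θ̈ = (θ̇'−θ̇)/dt = (1.960200275−1.907877771)/0.030023 = 1.742747
sinθ=0.154110, cosθ=0.988054
F = (M+m)·ẍ + m·l·cosθ·θ̈ − m·l·sinθ·θ̇² = -1.466060 + 0.467337 − 0.152246 = -1.150969

F = -1.150969 N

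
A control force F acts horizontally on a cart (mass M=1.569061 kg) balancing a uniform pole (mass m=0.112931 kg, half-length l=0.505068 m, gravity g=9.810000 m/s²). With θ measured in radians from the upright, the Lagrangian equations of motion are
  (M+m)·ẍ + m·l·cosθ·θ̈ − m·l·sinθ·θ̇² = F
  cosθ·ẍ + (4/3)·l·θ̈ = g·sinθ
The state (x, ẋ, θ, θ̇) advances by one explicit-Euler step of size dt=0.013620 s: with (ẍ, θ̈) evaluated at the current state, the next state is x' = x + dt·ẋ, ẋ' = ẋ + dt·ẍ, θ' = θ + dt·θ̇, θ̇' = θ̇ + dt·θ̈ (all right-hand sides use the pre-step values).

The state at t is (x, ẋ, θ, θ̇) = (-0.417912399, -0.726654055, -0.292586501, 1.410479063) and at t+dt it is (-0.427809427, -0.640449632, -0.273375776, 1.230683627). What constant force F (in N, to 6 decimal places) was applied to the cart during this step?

ẍ = (ẋ'−ẋ)/dt = (-0.640449632−-0.726654055)/0.013620 = 6.329253
θ̈ = (θ̇'−θ̇)/dt = (1.230683627−1.410479063)/0.013620 = -13.200840
sinθ=-0.288430, cosθ=0.957501
F = (M+m)·ẍ + m·l·cosθ·θ̈ − m·l·sinθ·θ̇² = 10.645753 + -0.720948 − -0.032729 = 9.957534

F = 9.957534 N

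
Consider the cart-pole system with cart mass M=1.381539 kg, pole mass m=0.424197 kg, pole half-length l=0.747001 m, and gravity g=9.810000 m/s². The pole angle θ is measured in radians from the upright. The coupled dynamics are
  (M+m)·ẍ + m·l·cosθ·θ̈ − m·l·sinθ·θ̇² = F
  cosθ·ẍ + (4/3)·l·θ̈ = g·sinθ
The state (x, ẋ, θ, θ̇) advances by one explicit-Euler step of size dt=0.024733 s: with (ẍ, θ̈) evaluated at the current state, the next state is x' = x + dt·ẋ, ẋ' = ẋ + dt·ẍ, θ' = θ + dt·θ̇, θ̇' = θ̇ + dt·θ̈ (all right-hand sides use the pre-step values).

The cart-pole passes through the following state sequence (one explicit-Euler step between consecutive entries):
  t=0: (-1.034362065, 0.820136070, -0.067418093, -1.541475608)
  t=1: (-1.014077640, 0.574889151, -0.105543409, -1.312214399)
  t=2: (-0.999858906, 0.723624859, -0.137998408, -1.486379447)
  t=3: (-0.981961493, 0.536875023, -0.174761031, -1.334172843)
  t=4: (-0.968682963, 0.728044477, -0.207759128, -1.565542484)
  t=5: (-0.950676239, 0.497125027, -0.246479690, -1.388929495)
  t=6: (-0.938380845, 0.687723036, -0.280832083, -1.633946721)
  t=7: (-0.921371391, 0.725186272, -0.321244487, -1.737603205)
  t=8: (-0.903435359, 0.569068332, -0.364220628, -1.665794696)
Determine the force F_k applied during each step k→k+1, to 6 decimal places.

F_0 = -14.923964 N
F_1 = 8.697592 N
F_2 = -11.606638 N
F_3 = 11.136074 N
F_4 = -14.484963 N
F_5 = 11.020302 N
F_6 = 1.693624 N
F_7 = -10.223021 N

step 0→1:
  ẍ = (ẋ'−ẋ)/dt = (0.574889151−0.820136070)/0.024733 = -9.915777
  θ̈ = (θ̇'−θ̇)/dt = (-1.312214399−-1.541475608)/0.024733 = 9.269446
  sinθ=-0.067367, cosθ=0.997728
  F = (M+m)·ẍ + m·l·cosθ·θ̈ − m·l·sinθ·θ̇² = -17.905276 + 2.930588 − -0.050724 = -14.923964
step 1→2:
  ẍ = (ẋ'−ẋ)/dt = (0.723624859−0.574889151)/0.024733 = 6.013654
  θ̈ = (θ̇'−θ̇)/dt = (-1.486379447−-1.312214399)/0.024733 = -7.041808
  sinθ=-0.105348, cosθ=0.994435
  F = (M+m)·ẍ + m·l·cosθ·θ̈ − m·l·sinθ·θ̇² = 10.859072 + -2.218961 − -0.057481 = 8.697592
step 2→3:
  ẍ = (ẋ'−ẋ)/dt = (0.536875023−0.723624859)/0.024733 = -7.550634
  θ̈ = (θ̇'−θ̇)/dt = (-1.334172843−-1.486379447)/0.024733 = 6.153989
  sinθ=-0.137561, cosθ=0.990493
  F = (M+m)·ẍ + m·l·cosθ·θ̈ − m·l·sinθ·θ̇² = -13.634452 + 1.931510 − -0.096304 = -11.606638
step 3→4:
  ẍ = (ẋ'−ẋ)/dt = (0.728044477−0.536875023)/0.024733 = 7.729327
  θ̈ = (θ̇'−θ̇)/dt = (-1.565542484−-1.334172843)/0.024733 = -9.354694
  sinθ=-0.173873, cosθ=0.984768
  F = (M+m)·ẍ + m·l·cosθ·θ̈ − m·l·sinθ·θ̇² = 13.957125 + -2.919123 − -0.098072 = 11.136074
step 4→5:
  ẍ = (ẋ'−ẋ)/dt = (0.497125027−0.728044477)/0.024733 = -9.336492
  θ̈ = (θ̇'−θ̇)/dt = (-1.388929495−-1.565542484)/0.024733 = 7.140783
  sinθ=-0.206268, cosθ=0.978496
  F = (M+m)·ẍ + m·l·cosθ·θ̈ − m·l·sinθ·θ̇² = -16.859239 + 2.214081 − -0.160195 = -14.484963
step 5→6:
  ẍ = (ẋ'−ẋ)/dt = (0.687723036−0.497125027)/0.024733 = 7.706223
  θ̈ = (θ̇'−θ̇)/dt = (-1.633946721−-1.388929495)/0.024733 = -9.906490
  sinθ=-0.243992, cosθ=0.969777
  F = (M+m)·ẍ + m·l·cosθ·θ̈ − m·l·sinθ·θ̇² = 13.915404 + -3.044252 − -0.149150 = 11.020302
step 6→7:
  ẍ = (ẋ'−ẋ)/dt = (0.725186272−0.687723036)/0.024733 = 1.514707
  θ̈ = (θ̇'−θ̇)/dt = (-1.737603205−-1.633946721)/0.024733 = -4.191019
  sinθ=-0.277155, cosθ=0.960825
  F = (M+m)·ẍ + m·l·cosθ·θ̈ − m·l·sinθ·θ̇² = 2.735160 + -1.276006 − -0.234470 = 1.693624
step 7→8:
  ẍ = (ẋ'−ẋ)/dt = (0.569068332−0.725186272)/0.024733 = -6.312131
  θ̈ = (θ̇'−θ̇)/dt = (-1.665794696−-1.737603205)/0.024733 = 2.903348
  sinθ=-0.315748, cosθ=0.948843
  F = (M+m)·ẍ + m·l·cosθ·θ̈ − m·l·sinθ·θ̇² = -11.398043 + 0.872936 − -0.302086 = -10.223021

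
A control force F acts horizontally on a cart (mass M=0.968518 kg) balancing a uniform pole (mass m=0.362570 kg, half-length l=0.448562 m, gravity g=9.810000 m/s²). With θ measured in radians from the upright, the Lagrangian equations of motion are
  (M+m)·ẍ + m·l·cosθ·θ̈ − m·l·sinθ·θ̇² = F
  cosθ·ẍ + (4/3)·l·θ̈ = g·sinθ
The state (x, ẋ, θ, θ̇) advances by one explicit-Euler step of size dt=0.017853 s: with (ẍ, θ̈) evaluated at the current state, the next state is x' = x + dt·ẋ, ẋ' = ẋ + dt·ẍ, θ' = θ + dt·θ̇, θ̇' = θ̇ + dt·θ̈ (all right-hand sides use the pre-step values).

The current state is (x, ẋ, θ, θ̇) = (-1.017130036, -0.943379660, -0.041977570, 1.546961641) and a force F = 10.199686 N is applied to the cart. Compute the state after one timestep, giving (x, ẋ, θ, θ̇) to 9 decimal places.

(-1.033972193, -0.769924207, -0.014359664, 1.244909155)

sinθ=-0.041965243, cosθ=0.999119071
temp = (F + m·l·θ̇²·sinθ)/(M+m) = (10.199686 + -0.016332895)/1.331088 = 7.650398099
θ̈ = (g·sinθ − cosθ·temp)/(l·(4/3 − m·cos²θ/(M+m))) = -16.918864416
ẍ = temp − m·l·θ̈·cosθ/(M+m) = 9.715759407
Euler: x'=-1.017130036+0.017853·-0.943379660=-1.033972193, ẋ'=-0.943379660+0.017853·9.715759407=-0.769924207
       θ'=-0.041977570+0.017853·1.546961641=-0.014359664, θ̇'=1.546961641+0.017853·-16.918864416=1.244909155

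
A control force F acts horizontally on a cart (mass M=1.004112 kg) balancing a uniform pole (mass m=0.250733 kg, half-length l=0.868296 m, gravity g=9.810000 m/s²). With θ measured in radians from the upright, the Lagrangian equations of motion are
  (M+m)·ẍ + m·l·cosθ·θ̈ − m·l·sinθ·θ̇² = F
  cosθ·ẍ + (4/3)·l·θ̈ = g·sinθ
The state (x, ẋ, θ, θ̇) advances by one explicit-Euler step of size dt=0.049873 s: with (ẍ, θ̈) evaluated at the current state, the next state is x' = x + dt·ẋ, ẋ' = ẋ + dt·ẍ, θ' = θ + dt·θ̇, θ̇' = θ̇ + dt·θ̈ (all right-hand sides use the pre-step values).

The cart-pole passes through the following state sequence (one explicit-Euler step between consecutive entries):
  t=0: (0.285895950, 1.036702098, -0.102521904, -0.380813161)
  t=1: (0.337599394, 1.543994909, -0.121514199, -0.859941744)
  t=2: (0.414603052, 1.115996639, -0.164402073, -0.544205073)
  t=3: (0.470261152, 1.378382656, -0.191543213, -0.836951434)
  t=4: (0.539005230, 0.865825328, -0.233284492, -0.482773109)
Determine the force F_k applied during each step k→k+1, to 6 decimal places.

F_0 = 10.686572 N
F_1 = -9.381146 N
F_2 = 5.351703 N
F_3 = -11.349506 N

step 0→1:
  ẍ = (ẋ'−ẋ)/dt = (1.543994909−1.036702098)/0.049873 = 10.171692
  θ̈ = (θ̇'−θ̇)/dt = (-0.859941744−-0.380813161)/0.049873 = -9.606973
  sinθ=-0.102342, cosθ=0.994749
  F = (M+m)·ẍ + m·l·cosθ·θ̈ − m·l·sinθ·θ̇² = 12.763897 + -2.080556 − -0.003231 = 10.686572
step 1→2:
  ẍ = (ẋ'−ẋ)/dt = (1.115996639−1.543994909)/0.049873 = -8.581763
  θ̈ = (θ̇'−θ̇)/dt = (-0.544205073−-0.859941744)/0.049873 = 6.330814
  sinθ=-0.121215, cosθ=0.992626
  F = (M+m)·ẍ + m·l·cosθ·θ̈ − m·l·sinθ·θ̇² = -10.768783 + 1.368121 − -0.019515 = -9.381146
step 2→3:
  ẍ = (ẋ'−ẋ)/dt = (1.378382656−1.115996639)/0.049873 = 5.261084
  θ̈ = (θ̇'−θ̇)/dt = (-0.836951434−-0.544205073)/0.049873 = -5.869837
  sinθ=-0.163662, cosθ=0.986516
  F = (M+m)·ẍ + m·l·cosθ·θ̈ − m·l·sinθ·θ̇² = 6.601844 + -1.260694 − -0.010552 = 5.351703
step 3→4:
  ẍ = (ẋ'−ẋ)/dt = (0.865825328−1.378382656)/0.049873 = -10.277251
  θ̈ = (θ̇'−θ̇)/dt = (-0.482773109−-0.836951434)/0.049873 = 7.101605
  sinθ=-0.190374, cosθ=0.981712
  F = (M+m)·ẍ + m·l·cosθ·θ̈ − m·l·sinθ·θ̇² = -12.896357 + 1.517818 − -0.029033 = -11.349506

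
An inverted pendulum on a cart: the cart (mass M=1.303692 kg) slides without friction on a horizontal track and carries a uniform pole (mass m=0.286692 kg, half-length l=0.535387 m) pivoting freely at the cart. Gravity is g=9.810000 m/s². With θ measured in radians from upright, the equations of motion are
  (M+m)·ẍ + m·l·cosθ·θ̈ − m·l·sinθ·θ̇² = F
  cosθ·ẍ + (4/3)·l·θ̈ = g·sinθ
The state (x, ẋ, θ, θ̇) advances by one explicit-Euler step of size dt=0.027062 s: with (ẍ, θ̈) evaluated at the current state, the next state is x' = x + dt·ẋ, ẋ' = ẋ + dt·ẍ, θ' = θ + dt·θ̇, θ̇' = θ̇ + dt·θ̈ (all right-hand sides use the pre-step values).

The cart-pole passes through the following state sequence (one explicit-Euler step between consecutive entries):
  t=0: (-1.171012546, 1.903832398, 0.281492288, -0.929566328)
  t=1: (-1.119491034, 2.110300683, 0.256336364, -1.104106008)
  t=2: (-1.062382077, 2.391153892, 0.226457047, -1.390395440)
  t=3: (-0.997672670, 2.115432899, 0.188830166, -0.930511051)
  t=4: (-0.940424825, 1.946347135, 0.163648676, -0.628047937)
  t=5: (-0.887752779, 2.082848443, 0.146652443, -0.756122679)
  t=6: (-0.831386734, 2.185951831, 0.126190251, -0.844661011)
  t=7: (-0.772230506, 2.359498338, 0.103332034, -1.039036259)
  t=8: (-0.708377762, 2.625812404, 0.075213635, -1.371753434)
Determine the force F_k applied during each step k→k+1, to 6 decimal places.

F_0 = 11.145921 N
F_1 = 14.887057 N
F_2 = -13.728449 N
F_3 = -8.276780 N
F_4 = 7.295354 N
F_5 = 5.549589 N
F_6 = 9.091529 N
F_7 = 13.756645 N

step 0→1:
  ẍ = (ẋ'−ẋ)/dt = (2.110300683−1.903832398)/0.027062 = 7.629454
  θ̈ = (θ̇'−θ̇)/dt = (-1.104106008−-0.929566328)/0.027062 = -6.449622
  sinθ=0.277790, cosθ=0.960642
  F = (M+m)·ẍ + m·l·cosθ·θ̈ − m·l·sinθ·θ̇² = 12.133762 + -0.950997 − 0.036843 = 11.145921
step 1→2:
  ẍ = (ẋ'−ẋ)/dt = (2.391153892−2.110300683)/0.027062 = 10.378139
  θ̈ = (θ̇'−θ̇)/dt = (-1.390395440−-1.104106008)/0.027062 = -10.579020
  sinθ=0.253538, cosθ=0.967325
  F = (M+m)·ẍ + m·l·cosθ·θ̈ − m·l·sinθ·θ̇² = 16.505227 + -1.570729 − 0.047440 = 14.887057
step 2→3:
  ẍ = (ẋ'−ẋ)/dt = (2.115432899−2.391153892)/0.027062 = -10.188493
  θ̈ = (θ̇'−θ̇)/dt = (-0.930511051−-1.390395440)/0.027062 = 16.993733
  sinθ=0.224526, cosθ=0.974468
  F = (M+m)·ẍ + m·l·cosθ·θ̈ − m·l·sinθ·θ̇² = -16.203616 + 2.541791 − 0.066624 = -13.728449
step 3→4:
  ẍ = (ẋ'−ẋ)/dt = (1.946347135−2.115432899)/0.027062 = -6.248088
  θ̈ = (θ̇'−θ̇)/dt = (-0.628047937−-0.930511051)/0.027062 = 11.176673
  sinθ=0.187710, cosθ=0.982224
  F = (M+m)·ẍ + m·l·cosθ·θ̈ − m·l·sinθ·θ̇² = -9.936860 + 1.685026 − 0.024947 = -8.276780
step 4→5:
  ẍ = (ẋ'−ẋ)/dt = (2.082848443−1.946347135)/0.027062 = 5.044021
  θ̈ = (θ̇'−θ̇)/dt = (-0.756122679−-0.628047937)/0.027062 = -4.732641
  sinθ=0.162919, cosθ=0.986639
  F = (M+m)·ẍ + m·l·cosθ·θ̈ − m·l·sinθ·θ̇² = 8.021931 + -0.716713 − 0.009864 = 7.295354
step 5→6:
  ẍ = (ẋ'−ẋ)/dt = (2.185951831−2.082848443)/0.027062 = 3.809895
  θ̈ = (θ̇'−θ̇)/dt = (-0.844661011−-0.756122679)/0.027062 = -3.271685
  sinθ=0.146127, cosθ=0.989266
  F = (M+m)·ẍ + m·l·cosθ·θ̈ − m·l·sinθ·θ̇² = 6.059197 + -0.496784 − 0.012823 = 5.549589
step 6→7:
  ẍ = (ẋ'−ẋ)/dt = (2.359498338−2.185951831)/0.027062 = 6.412922
  θ̈ = (θ̇'−θ̇)/dt = (-1.039036259−-0.844661011)/0.027062 = -7.182590
  sinθ=0.125856, cosθ=0.992049
  F = (M+m)·ẍ + m·l·cosθ·θ̈ − m·l·sinθ·θ̇² = 10.199009 + -1.093698 − 0.013782 = 9.091529
step 7→8:
  ẍ = (ẋ'−ẋ)/dt = (2.625812404−2.359498338)/0.027062 = 9.840886
  θ̈ = (θ̇'−θ̇)/dt = (-1.371753434−-1.039036259)/0.027062 = -12.294626
  sinθ=0.103148, cosθ=0.994666
  F = (M+m)·ẍ + m·l·cosθ·θ̈ − m·l·sinθ·θ̇² = 15.650788 + -1.877051 − 0.017093 = 13.756645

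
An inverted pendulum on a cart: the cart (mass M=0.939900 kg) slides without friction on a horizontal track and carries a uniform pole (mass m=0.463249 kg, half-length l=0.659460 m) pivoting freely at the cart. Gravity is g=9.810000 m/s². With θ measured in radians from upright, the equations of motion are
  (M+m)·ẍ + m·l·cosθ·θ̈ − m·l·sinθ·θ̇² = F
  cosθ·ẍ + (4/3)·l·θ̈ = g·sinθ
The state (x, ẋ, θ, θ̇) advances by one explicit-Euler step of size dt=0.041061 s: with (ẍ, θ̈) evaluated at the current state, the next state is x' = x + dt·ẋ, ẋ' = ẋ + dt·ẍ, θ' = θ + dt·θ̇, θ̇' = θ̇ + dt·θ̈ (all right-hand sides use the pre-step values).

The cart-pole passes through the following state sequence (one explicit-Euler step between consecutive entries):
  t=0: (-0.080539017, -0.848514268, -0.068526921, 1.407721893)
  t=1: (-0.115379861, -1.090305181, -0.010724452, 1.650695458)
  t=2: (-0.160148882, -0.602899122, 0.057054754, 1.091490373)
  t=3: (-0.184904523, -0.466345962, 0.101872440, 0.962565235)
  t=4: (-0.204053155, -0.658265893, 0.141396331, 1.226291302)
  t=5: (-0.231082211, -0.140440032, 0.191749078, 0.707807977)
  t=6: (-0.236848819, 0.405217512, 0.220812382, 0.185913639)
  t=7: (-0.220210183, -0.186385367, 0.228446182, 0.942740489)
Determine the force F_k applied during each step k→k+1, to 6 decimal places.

step 0→1:
  ẍ = (ẋ'−ẋ)/dt = (-1.090305181−-0.848514268)/0.041061 = -5.888578
  θ̈ = (θ̇'−θ̇)/dt = (1.650695458−1.407721893)/0.041061 = 5.917381
  sinθ=-0.068473, cosθ=0.997653
  F = (M+m)·ẍ + m·l·cosθ·θ̈ − m·l·sinθ·θ̇² = -8.262553 + 1.803483 − -0.041453 = -6.417617
step 1→2:
  ẍ = (ẋ'−ẋ)/dt = (-0.602899122−-1.090305181)/0.041061 = 11.870292
  θ̈ = (θ̇'−θ̇)/dt = (1.091490373−1.650695458)/0.041061 = -13.618886
  sinθ=-0.010724, cosθ=0.999942
  F = (M+m)·ẍ + m·l·cosθ·θ̈ − m·l·sinθ·θ̇² = 16.655788 + -4.160251 − -0.008927 = 12.504464
step 2→3:
  ẍ = (ẋ'−ẋ)/dt = (-0.466345962−-0.602899122)/0.041061 = 3.325617
  θ̈ = (θ̇'−θ̇)/dt = (0.962565235−1.091490373)/0.041061 = -3.139844
  sinθ=0.057024, cosθ=0.998373
  F = (M+m)·ẍ + m·l·cosθ·θ̈ − m·l·sinθ·θ̇² = 4.666336 + -0.957643 − 0.020754 = 3.687939
step 3→4:
  ẍ = (ẋ'−ẋ)/dt = (-0.658265893−-0.466345962)/0.041061 = -4.674020
  θ̈ = (θ̇'−θ̇)/dt = (1.226291302−0.962565235)/0.041061 = 6.422787
  sinθ=0.101696, cosθ=0.994815
  F = (M+m)·ẍ + m·l·cosθ·θ̈ − m·l·sinθ·θ̇² = -6.558346 + 1.951951 − 0.028785 = -4.635180
step 4→5:
  ẍ = (ẋ'−ẋ)/dt = (-0.140440032−-0.658265893)/0.041061 = 12.611136
  θ̈ = (θ̇'−θ̇)/dt = (0.707807977−1.226291302)/0.041061 = -12.627148
  sinθ=0.140926, cosθ=0.990020
  F = (M+m)·ẍ + m·l·cosθ·θ̈ − m·l·sinθ·θ̇² = 17.695303 + -3.819023 − 0.064741 = 13.811539
step 5→6:
  ẍ = (ẋ'−ẋ)/dt = (0.405217512−-0.140440032)/0.041061 = 13.288949
  θ̈ = (θ̇'−θ̇)/dt = (0.185913639−0.707807977)/0.041061 = -12.710220
  sinθ=0.190576, cosθ=0.981672
  F = (M+m)·ẍ + m·l·cosθ·θ̈ − m·l·sinθ·θ̇² = 18.646376 + -3.811734 − 0.029168 = 14.805474
step 6→7:
  ẍ = (ẋ'−ẋ)/dt = (-0.186385367−0.405217512)/0.041061 = -14.407902
  θ̈ = (θ̇'−θ̇)/dt = (0.942740489−0.185913639)/0.041061 = 18.431769
  sinθ=0.219022, cosθ=0.975720
  F = (M+m)·ẍ + m·l·cosθ·θ̈ − m·l·sinθ·θ̇² = -20.216434 + 5.494081 − 0.002313 = -14.724665

F_0 = -6.417617 N
F_1 = 12.504464 N
F_2 = 3.687939 N
F_3 = -4.635180 N
F_4 = 13.811539 N
F_5 = 14.805474 N
F_6 = -14.724665 N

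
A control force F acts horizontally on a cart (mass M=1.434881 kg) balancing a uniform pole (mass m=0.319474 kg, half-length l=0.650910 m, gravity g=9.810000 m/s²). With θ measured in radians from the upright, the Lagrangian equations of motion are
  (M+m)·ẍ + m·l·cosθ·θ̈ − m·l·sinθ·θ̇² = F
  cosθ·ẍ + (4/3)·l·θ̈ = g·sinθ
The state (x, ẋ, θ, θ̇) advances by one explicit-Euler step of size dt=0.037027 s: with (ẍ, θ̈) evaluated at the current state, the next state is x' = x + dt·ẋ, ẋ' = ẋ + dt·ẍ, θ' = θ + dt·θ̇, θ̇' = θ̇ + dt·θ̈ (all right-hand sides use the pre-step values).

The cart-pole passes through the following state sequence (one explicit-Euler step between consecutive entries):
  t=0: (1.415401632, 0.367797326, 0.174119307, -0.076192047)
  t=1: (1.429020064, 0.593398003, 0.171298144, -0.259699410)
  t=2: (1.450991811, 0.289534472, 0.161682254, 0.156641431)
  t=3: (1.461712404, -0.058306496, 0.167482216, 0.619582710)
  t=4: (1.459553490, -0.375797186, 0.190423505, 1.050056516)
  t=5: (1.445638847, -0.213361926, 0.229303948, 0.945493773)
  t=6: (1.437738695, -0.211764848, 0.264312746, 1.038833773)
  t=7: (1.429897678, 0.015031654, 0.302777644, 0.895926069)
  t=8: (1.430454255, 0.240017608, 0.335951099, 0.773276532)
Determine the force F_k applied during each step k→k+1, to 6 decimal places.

step 0→1:
  ẍ = (ẋ'−ẋ)/dt = (0.593398003−0.367797326)/0.037027 = 6.092869
  θ̈ = (θ̇'−θ̇)/dt = (-0.259699410−-0.076192047)/0.037027 = -4.956042
  sinθ=0.173241, cosθ=0.984879
  F = (M+m)·ẍ + m·l·cosθ·θ̈ − m·l·sinθ·θ̇² = 10.689056 + -1.015020 − 0.000209 = 9.673827
step 1→2:
  ẍ = (ẋ'−ẋ)/dt = (0.289534472−0.593398003)/0.037027 = -8.206539
  θ̈ = (θ̇'−θ̇)/dt = (0.156641431−-0.259699410)/0.037027 = 11.244250
  sinθ=0.170462, cosθ=0.985364
  F = (M+m)·ẍ + m·l·cosθ·θ̈ − m·l·sinθ·θ̇² = -14.397183 + 2.304007 − 0.002391 = -12.095567
step 2→3:
  ẍ = (ẋ'−ẋ)/dt = (-0.058306496−0.289534472)/0.037027 = -9.394252
  θ̈ = (θ̇'−θ̇)/dt = (0.619582710−0.156641431)/0.037027 = 12.502803
  sinθ=0.160979, cosθ=0.986958
  F = (M+m)·ẍ + m·l·cosθ·θ̈ − m·l·sinθ·θ̇² = -16.480853 + 2.566034 − 0.000821 = -13.915640
step 3→4:
  ẍ = (ẋ'−ẋ)/dt = (-0.375797186−-0.058306496)/0.037027 = -8.574572
  θ̈ = (θ̇'−θ̇)/dt = (1.050056516−0.619582710)/0.037027 = 11.625943
  sinθ=0.166700, cosθ=0.986008
  F = (M+m)·ẍ + m·l·cosθ·θ̈ − m·l·sinθ·θ̇² = -15.042844 + 2.383773 − 0.013307 = -12.672378
step 4→5:
  ẍ = (ẋ'−ẋ)/dt = (-0.213361926−-0.375797186)/0.037027 = 4.386941
  θ̈ = (θ̇'−θ̇)/dt = (0.945493773−1.050056516)/0.037027 = -2.823959
  sinθ=0.189275, cosθ=0.981924
  F = (M+m)·ẍ + m·l·cosθ·θ̈ − m·l·sinθ·θ̇² = 7.696252 + -0.576624 − 0.043398 = 7.076229
step 5→6:
  ẍ = (ẋ'−ẋ)/dt = (-0.211764848−-0.213361926)/0.037027 = 0.043133
  θ̈ = (θ̇'−θ̇)/dt = (1.038833773−0.945493773)/0.037027 = 2.520863
  sinθ=0.227300, cosθ=0.973825
  F = (M+m)·ẍ + m·l·cosθ·θ̈ − m·l·sinθ·θ̇² = 0.075670 + 0.510489 − 0.042254 = 0.543905
step 6→7:
  ẍ = (ẋ'−ẋ)/dt = (0.015031654−-0.211764848)/0.037027 = 6.125165
  θ̈ = (θ̇'−θ̇)/dt = (0.895926069−1.038833773)/0.037027 = -3.859554
  sinθ=0.261246, cosθ=0.965272
  F = (M+m)·ẍ + m·l·cosθ·θ̈ − m·l·sinθ·θ̇² = 10.745715 + -0.774718 − 0.058627 = 9.912370
step 7→8:
  ẍ = (ẋ'−ẋ)/dt = (0.240017608−0.015031654)/0.037027 = 6.076267
  θ̈ = (θ̇'−θ̇)/dt = (0.773276532−0.895926069)/0.037027 = -3.312435
  sinθ=0.298173, cosθ=0.954512
  F = (M+m)·ẍ + m·l·cosθ·θ̈ − m·l·sinθ·θ̇² = 10.659930 + -0.657484 − 0.049770 = 9.952676

F_0 = 9.673827 N
F_1 = -12.095567 N
F_2 = -13.915640 N
F_3 = -12.672378 N
F_4 = 7.076229 N
F_5 = 0.543905 N
F_6 = 9.912370 N
F_7 = 9.952676 N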